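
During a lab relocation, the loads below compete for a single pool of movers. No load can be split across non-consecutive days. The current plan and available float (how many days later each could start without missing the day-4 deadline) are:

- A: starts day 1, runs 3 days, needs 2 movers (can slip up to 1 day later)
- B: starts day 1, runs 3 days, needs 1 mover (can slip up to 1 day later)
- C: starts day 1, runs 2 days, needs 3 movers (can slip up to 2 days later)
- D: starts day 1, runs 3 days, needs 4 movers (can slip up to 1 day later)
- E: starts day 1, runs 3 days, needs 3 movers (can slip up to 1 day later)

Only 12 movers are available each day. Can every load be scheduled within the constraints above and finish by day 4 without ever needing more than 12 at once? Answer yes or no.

no

The minimum achievable peak is 13; 12 < 13, so no feasible schedule stays within the cap.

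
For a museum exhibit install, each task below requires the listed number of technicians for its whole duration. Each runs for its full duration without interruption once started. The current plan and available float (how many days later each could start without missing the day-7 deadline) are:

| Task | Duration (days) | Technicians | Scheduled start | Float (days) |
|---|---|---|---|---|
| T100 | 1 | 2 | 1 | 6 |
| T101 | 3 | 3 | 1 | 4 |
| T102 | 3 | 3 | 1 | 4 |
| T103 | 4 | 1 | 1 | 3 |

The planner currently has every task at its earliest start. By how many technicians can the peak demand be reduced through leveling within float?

Early-start peak: d1:9  d2:7  d3:7  d4:1  d5:0  d6:0  d7:0 ⇒ 9.
Leveled (T100@1, T101@2, T102@5, T103@1): d1:3  d2:4  d3:4  d4:4  d5:3  d6:3  d7:3 ⇒ 4.
Reduction 9 − 4 = 5.

5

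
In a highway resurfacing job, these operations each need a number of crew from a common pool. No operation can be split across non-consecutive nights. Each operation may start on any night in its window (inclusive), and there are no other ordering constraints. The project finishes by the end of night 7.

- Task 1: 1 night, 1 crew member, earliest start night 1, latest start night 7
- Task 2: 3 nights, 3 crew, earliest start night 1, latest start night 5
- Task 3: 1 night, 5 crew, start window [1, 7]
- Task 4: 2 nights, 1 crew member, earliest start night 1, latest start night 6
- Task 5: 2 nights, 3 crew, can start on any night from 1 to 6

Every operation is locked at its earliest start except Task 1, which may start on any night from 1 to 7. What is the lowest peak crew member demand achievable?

Task 1@1: n1:13  n2:7  n3:3  n4:0  n5:0  n6:0  n7:0 → peak 13
Task 1@2: n1:12  n2:8  n3:3  n4:0  n5:0  n6:0  n7:0 → peak 12
Task 1@3: n1:12  n2:7  n3:4  n4:0  n5:0  n6:0  n7:0 → peak 12
Task 1@4: n1:12  n2:7  n3:3  n4:1  n5:0  n6:0  n7:0 → peak 12
Task 1@5: n1:12  n2:7  n3:3  n4:0  n5:1  n6:0  n7:0 → peak 12
Task 1@6: n1:12  n2:7  n3:3  n4:0  n5:0  n6:1  n7:0 → peak 12
Task 1@7: n1:12  n2:7  n3:3  n4:0  n5:0  n6:0  n7:1 → peak 12
Best is Task 1@2, peak 12.

12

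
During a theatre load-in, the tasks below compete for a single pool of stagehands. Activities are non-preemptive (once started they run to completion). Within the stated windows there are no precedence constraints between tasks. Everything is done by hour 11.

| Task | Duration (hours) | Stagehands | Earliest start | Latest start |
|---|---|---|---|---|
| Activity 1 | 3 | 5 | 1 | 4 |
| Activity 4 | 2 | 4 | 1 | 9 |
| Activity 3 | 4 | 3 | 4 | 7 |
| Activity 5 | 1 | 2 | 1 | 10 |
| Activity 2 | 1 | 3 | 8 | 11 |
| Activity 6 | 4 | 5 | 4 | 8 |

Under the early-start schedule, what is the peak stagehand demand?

Early-start schedule: Activity 1@1, Activity 4@1, Activity 3@4, Activity 5@1, Activity 2@8, Activity 6@4.
Load per hour: hour 1: 11, hour 2: 9, hour 3: 5, hour 4: 8, hour 5: 8, hour 6: 8, hour 7: 8, hour 8: 3, hour 9: 0, hour 10: 0, hour 11: 0.
Peak is 11.

11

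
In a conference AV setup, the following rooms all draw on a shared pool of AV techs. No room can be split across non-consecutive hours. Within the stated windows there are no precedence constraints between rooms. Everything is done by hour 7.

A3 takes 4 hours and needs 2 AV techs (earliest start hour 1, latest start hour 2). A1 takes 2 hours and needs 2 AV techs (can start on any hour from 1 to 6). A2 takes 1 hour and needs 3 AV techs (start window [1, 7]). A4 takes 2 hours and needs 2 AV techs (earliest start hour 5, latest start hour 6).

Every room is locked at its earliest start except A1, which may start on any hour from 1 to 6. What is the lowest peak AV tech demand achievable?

5

A1@1: h1:7  h2:4  h3:2  h4:2  h5:2  h6:2  h7:0 → peak 7
A1@2: h1:5  h2:4  h3:4  h4:2  h5:2  h6:2  h7:0 → peak 5
A1@3: h1:5  h2:2  h3:4  h4:4  h5:2  h6:2  h7:0 → peak 5
A1@4: h1:5  h2:2  h3:2  h4:4  h5:4  h6:2  h7:0 → peak 5
A1@5: h1:5  h2:2  h3:2  h4:2  h5:4  h6:4  h7:0 → peak 5
A1@6: h1:5  h2:2  h3:2  h4:2  h5:2  h6:4  h7:2 → peak 5
Best is A1@2, peak 5.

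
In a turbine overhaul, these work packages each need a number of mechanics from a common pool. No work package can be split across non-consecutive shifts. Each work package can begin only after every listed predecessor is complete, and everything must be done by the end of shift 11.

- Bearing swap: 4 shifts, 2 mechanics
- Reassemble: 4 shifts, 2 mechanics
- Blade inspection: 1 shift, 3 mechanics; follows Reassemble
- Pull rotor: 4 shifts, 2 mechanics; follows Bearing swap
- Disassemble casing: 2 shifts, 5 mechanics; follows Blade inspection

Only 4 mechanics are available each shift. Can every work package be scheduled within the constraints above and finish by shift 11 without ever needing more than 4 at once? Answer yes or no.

The minimum achievable peak is 5; 4 < 5, so no feasible schedule stays within the cap.

no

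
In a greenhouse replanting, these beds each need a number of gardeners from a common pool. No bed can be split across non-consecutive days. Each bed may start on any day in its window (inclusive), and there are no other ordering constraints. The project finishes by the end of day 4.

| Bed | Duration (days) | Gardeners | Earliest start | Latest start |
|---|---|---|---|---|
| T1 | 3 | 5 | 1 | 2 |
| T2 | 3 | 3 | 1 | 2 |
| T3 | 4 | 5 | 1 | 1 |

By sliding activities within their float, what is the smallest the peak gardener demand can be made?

13

Schedule T1@1, T2@1, T3@1: d1:13  d2:13  d3:13  d4:5 — peak 13.
No arrangement of the 4 feasible schedules does better.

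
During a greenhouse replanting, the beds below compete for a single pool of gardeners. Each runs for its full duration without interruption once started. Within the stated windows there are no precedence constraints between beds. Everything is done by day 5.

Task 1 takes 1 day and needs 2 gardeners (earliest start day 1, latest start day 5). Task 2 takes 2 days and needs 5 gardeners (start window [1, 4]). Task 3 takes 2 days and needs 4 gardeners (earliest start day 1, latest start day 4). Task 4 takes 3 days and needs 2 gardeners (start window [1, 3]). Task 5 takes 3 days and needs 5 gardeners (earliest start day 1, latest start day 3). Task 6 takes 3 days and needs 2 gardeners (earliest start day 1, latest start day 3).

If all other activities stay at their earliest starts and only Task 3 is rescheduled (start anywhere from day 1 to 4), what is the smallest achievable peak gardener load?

Task 3@1: d1:20  d2:18  d3:9  d4:0  d5:0 → peak 20
Task 3@2: d1:16  d2:18  d3:13  d4:0  d5:0 → peak 18
Task 3@3: d1:16  d2:14  d3:13  d4:4  d5:0 → peak 16
Task 3@4: d1:16  d2:14  d3:9  d4:4  d5:4 → peak 16
Best is Task 3@3, peak 16.

16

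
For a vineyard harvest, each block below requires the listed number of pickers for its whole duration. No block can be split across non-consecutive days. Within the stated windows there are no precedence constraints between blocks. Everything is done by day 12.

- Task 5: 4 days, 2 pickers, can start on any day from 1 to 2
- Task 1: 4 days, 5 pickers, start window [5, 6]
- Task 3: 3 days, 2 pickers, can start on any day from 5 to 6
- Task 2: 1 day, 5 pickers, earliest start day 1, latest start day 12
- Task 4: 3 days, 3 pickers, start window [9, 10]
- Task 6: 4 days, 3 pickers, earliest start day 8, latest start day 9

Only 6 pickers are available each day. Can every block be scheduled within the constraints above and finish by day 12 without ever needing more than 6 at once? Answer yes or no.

The minimum achievable peak is 7; 6 < 7, so no feasible schedule stays within the cap.

no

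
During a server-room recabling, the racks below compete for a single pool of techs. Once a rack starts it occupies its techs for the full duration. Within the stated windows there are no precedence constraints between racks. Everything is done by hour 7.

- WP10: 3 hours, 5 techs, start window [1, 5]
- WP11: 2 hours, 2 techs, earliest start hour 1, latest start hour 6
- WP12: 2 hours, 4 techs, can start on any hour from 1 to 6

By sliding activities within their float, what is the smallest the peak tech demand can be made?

Early-start (WP10@1, WP11@1, WP12@1) gives peak 11: h1:11  h2:11  h3:5  h4:0  h5:0  h6:0  h7:0.
Shift WP11→4, WP12→6.
Schedule WP10@1, WP11@4, WP12@6: h1:5  h2:5  h3:5  h4:2  h5:2  h6:4  h7:4 — peak 5.

5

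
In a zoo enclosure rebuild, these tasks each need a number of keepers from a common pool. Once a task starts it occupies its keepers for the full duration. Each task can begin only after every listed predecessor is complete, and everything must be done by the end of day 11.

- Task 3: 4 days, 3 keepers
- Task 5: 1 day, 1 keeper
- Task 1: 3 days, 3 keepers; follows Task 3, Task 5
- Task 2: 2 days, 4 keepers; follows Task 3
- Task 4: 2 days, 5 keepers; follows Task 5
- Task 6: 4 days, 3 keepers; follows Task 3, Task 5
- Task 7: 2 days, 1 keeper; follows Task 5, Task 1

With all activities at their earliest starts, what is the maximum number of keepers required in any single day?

Early-start schedule: Task 3@1, Task 5@1, Task 1@5, Task 2@5, Task 4@2, Task 6@5, Task 7@8.
Load per day: day 1: 4, day 2: 8, day 3: 8, day 4: 3, day 5: 10, day 6: 10, day 7: 6, day 8: 4, day 9: 1, day 10: 0, day 11: 0.
Peak is 10.

10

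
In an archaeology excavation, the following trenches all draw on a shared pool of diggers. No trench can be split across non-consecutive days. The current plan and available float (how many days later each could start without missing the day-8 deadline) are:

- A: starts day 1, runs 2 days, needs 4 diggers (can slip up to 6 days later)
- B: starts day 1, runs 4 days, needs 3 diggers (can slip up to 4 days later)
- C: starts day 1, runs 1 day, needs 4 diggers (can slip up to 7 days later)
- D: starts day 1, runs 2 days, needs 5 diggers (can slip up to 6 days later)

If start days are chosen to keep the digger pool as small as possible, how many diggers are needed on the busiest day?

Early-start (A@1, B@1, C@1, D@1) gives peak 16: d1:16  d2:12  d3:3  d4:3  d5:0  d6:0  d7:0  d8:0.
Shift C→3, D→5.
Schedule A@1, B@1, C@3, D@5: d1:7  d2:7  d3:7  d4:3  d5:5  d6:5  d7:0  d8:0 — peak 7.

7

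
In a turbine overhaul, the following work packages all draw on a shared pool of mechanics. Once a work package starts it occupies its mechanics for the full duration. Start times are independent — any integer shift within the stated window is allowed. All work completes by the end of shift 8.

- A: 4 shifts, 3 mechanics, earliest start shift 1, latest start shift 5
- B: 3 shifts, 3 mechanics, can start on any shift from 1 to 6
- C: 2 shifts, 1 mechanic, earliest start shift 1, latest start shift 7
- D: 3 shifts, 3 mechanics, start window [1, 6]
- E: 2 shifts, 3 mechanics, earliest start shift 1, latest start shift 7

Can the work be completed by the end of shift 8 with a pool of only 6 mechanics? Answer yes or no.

yes

Schedule A@1, B@1, C@4, D@5, E@6: s1:6  s2:6  s3:6  s4:4  s5:4  s6:6  s7:6  s8:0 — peak 6 ≤ 6.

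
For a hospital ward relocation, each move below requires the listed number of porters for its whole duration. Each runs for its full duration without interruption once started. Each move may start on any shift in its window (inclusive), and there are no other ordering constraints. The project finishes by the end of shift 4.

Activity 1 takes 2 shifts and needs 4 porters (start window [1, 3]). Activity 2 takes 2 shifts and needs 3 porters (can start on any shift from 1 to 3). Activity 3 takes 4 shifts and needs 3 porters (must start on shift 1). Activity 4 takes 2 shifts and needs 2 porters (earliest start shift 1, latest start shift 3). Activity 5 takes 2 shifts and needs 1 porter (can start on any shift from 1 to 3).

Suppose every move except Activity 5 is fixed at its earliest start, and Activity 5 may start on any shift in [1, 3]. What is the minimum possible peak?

Activity 5@1: s1:13  s2:13  s3:3  s4:3 → peak 13
Activity 5@2: s1:12  s2:13  s3:4  s4:3 → peak 13
Activity 5@3: s1:12  s2:12  s3:4  s4:4 → peak 12
Best is Activity 5@3, peak 12.

12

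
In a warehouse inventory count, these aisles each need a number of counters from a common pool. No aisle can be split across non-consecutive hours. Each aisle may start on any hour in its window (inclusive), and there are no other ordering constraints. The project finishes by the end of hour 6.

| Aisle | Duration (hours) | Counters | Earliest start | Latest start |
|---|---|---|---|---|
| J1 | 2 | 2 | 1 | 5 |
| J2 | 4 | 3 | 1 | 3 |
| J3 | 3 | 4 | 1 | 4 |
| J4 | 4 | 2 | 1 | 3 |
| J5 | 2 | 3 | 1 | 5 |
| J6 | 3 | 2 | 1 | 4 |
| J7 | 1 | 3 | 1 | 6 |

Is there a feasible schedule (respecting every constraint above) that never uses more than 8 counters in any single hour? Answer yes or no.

no

Total counter-hours = 51; over 6 hours the average is 51/6 > 8, so some hour must exceed 8.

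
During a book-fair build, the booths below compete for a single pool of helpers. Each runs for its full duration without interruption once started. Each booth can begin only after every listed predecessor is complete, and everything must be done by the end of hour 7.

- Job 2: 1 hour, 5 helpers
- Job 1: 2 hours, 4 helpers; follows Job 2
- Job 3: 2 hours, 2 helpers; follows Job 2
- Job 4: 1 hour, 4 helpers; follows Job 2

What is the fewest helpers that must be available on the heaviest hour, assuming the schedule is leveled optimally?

5

Early-start (Job 2@1, Job 1@2, Job 3@2, Job 4@2) gives peak 10: h1:5  h2:10  h3:6  h4:0  h5:0  h6:0  h7:0.
Shift Job 3→4, Job 4→6.
Schedule Job 2@1, Job 1@2, Job 3@4, Job 4@6: h1:5  h2:4  h3:4  h4:2  h5:2  h6:4  h7:0 — peak 5.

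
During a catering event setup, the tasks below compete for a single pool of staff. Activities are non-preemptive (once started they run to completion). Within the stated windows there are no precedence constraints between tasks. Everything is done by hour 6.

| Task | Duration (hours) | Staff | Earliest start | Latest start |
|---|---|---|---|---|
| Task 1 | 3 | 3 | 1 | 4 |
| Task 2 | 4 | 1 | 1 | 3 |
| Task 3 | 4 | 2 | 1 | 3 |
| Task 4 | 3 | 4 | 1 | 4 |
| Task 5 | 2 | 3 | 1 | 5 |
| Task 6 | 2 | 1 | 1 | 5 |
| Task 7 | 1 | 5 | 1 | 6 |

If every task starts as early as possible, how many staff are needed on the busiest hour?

19

Early-start schedule: Task 1@1, Task 2@1, Task 3@1, Task 4@1, Task 5@1, Task 6@1, Task 7@1.
Load per hour: hour 1: 19, hour 2: 14, hour 3: 10, hour 4: 3, hour 5: 0, hour 6: 0.
Peak is 19.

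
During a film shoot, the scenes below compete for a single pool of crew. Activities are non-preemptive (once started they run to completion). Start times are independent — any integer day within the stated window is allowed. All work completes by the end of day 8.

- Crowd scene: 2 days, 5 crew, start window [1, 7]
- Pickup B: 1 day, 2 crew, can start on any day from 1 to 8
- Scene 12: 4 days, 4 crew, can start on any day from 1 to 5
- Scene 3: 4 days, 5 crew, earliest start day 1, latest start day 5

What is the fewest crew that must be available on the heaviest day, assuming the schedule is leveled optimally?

Early-start (Crowd scene@1, Pickup B@1, Scene 12@1, Scene 3@1) gives peak 16: d1:16  d2:14  d3:9  d4:9  d5:0  d6:0  d7:0  d8:0.
Shift Scene 12→2, Scene 3→3.
Schedule Crowd scene@1, Pickup B@1, Scene 12@2, Scene 3@3: d1:7  d2:9  d3:9  d4:9  d5:9  d6:5  d7:0  d8:0 — peak 9.

9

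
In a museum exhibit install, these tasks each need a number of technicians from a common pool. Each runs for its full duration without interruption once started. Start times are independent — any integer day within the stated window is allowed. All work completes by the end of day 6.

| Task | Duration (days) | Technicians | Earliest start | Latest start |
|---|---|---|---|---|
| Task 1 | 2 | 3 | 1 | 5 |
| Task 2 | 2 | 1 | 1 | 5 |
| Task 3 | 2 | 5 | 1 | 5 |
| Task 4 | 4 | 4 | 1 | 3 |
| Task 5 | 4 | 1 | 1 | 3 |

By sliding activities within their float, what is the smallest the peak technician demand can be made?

7

Early-start (Task 1@1, Task 2@1, Task 3@1, Task 4@1, Task 5@1) gives peak 14: d1:14  d2:14  d3:5  d4:5  d5:0  d6:0.
Shift Task 2→3, Task 3→5, Task 5→3.
Schedule Task 1@1, Task 2@3, Task 3@5, Task 4@1, Task 5@3: d1:7  d2:7  d3:6  d4:6  d5:6  d6:6 — peak 7.
Total technician-days = 38 over 6 days ⇒ peak ≥ ⌈38/6⌉ = 7, so 7 is optimal.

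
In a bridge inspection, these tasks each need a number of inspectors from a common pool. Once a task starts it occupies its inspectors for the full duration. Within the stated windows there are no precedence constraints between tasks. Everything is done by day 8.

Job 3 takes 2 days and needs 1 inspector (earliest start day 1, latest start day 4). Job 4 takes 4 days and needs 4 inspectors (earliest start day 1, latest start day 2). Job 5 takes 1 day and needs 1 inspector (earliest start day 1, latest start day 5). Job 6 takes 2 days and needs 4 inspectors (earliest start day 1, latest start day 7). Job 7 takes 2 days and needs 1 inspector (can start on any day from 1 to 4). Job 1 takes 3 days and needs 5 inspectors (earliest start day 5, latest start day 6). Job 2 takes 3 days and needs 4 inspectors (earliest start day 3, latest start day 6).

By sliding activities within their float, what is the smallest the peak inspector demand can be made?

Early-start (Job 3@1, Job 4@1, Job 5@1, Job 6@1, Job 7@1, Job 1@5, Job 2@3) gives peak 11: d1:11  d2:10  d3:8  d4:8  d5:9  d6:5  d7:5  d8:0.
Shift Job 6→2, Job 7→3, Job 2→4.
Schedule Job 3@1, Job 4@1, Job 5@1, Job 6@2, Job 7@3, Job 1@5, Job 2@4: d1:6  d2:9  d3:9  d4:9  d5:9  d6:9  d7:5  d8:0 — peak 9.

9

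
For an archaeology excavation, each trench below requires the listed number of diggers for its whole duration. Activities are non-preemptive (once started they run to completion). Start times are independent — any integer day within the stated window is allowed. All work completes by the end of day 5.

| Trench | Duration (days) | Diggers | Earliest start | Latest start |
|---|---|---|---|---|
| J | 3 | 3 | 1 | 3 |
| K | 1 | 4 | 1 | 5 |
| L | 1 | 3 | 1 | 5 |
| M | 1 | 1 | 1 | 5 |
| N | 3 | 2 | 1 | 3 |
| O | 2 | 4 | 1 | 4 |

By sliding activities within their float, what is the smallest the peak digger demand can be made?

7

Early-start (J@1, K@1, L@1, M@1, N@1, O@1) gives peak 17: d1:17  d2:9  d3:5  d4:0  d5:0.
Shift L→2, M→2, N→3, O→4.
Schedule J@1, K@1, L@2, M@2, N@3, O@4: d1:7  d2:7  d3:5  d4:6  d5:6 — peak 7.
Total digger-days = 31 over 5 days ⇒ peak ≥ ⌈31/5⌉ = 7, so 7 is optimal.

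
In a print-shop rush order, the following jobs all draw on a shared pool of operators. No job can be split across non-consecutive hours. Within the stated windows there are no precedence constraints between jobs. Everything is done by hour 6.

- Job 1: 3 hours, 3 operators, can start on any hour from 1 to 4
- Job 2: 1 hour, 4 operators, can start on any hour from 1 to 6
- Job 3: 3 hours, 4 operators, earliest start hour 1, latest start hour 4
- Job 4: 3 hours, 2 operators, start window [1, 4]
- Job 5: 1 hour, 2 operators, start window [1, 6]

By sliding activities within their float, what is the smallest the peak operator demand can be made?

Early-start (Job 1@1, Job 2@1, Job 3@1, Job 4@1, Job 5@1) gives peak 15: h1:15  h2:9  h3:9  h4:0  h5:0  h6:0.
Shift Job 3→2, Job 4→4, Job 5→5.
Schedule Job 1@1, Job 2@1, Job 3@2, Job 4@4, Job 5@5: h1:7  h2:7  h3:7  h4:6  h5:4  h6:2 — peak 7.

7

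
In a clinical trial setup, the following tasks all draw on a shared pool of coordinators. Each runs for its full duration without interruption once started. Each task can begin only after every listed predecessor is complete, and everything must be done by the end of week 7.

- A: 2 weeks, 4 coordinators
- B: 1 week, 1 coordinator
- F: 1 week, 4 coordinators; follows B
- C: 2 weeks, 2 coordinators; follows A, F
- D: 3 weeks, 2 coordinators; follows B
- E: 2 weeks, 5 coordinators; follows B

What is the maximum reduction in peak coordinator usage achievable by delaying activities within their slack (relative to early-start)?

9

Early-start peak: w1:5  w2:15  w3:9  w4:4  w5:0  w6:0  w7:0 ⇒ 15.
Leveled (A@1, B@1, F@3, C@4, D@2, E@6): w1:5  w2:6  w3:6  w4:4  w5:2  w6:5  w7:5 ⇒ 6.
Reduction 15 − 6 = 9.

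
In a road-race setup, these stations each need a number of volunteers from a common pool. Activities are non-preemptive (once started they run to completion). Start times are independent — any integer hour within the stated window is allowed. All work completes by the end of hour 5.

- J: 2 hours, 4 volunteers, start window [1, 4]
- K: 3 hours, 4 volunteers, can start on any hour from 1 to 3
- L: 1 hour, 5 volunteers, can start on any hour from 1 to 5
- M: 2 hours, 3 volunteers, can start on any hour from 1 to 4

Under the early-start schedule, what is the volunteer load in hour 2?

11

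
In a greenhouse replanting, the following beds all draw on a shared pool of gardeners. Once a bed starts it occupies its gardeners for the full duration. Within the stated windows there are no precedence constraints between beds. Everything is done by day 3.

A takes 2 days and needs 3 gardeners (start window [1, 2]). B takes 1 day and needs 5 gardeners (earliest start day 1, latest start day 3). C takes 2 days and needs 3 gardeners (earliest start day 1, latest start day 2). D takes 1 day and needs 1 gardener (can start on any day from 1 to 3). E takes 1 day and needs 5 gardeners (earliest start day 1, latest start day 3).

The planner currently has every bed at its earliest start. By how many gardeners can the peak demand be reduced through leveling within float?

Early-start peak: d1:17  d2:6  d3:0 ⇒ 17.
Leveled (A@1, B@1, C@2, D@2, E@3): d1:8  d2:7  d3:8 ⇒ 8.
Reduction 17 − 8 = 9.

9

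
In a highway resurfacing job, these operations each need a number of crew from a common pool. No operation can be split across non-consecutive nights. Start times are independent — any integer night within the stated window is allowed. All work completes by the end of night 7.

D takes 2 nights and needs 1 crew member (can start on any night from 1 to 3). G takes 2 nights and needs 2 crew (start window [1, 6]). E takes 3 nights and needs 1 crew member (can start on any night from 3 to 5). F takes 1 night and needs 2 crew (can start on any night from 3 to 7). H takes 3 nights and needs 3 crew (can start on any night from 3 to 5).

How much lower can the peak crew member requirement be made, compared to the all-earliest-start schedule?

2

Early-start peak: n1:3  n2:3  n3:6  n4:4  n5:4  n6:0  n7:0 ⇒ 6.
Leveled (D@1, G@1, E@3, F@3, H@4): n1:3  n2:3  n3:3  n4:4  n5:4  n6:3  n7:0 ⇒ 4.
Reduction 6 − 4 = 2.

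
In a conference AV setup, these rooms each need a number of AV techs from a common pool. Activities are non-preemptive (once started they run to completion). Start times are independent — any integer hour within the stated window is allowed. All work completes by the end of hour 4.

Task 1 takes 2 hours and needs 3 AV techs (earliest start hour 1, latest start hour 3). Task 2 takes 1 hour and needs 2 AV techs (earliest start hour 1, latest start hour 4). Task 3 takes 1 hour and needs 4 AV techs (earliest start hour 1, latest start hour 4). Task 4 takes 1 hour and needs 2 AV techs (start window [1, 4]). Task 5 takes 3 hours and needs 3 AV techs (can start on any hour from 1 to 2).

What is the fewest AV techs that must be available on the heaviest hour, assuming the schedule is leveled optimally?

Early-start (Task 1@1, Task 2@1, Task 3@1, Task 4@1, Task 5@1) gives peak 14: h1:14  h2:6  h3:3  h4:0.
Shift Task 2→3, Task 3→4, Task 4→4.
Schedule Task 1@1, Task 2@3, Task 3@4, Task 4@4, Task 5@1: h1:6  h2:6  h3:5  h4:6 — peak 6.
Total AV tech-hours = 23 over 4 hours ⇒ peak ≥ ⌈23/4⌉ = 6, so 6 is optimal.

6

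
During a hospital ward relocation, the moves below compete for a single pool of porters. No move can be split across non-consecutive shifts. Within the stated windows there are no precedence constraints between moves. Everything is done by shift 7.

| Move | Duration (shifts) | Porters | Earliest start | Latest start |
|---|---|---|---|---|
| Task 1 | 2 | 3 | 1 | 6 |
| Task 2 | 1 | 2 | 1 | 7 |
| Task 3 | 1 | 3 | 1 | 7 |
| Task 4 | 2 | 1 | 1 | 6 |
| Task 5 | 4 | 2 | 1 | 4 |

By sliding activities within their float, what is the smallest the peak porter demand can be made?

4

Early-start (Task 1@1, Task 2@1, Task 3@1, Task 4@1, Task 5@1) gives peak 11: s1:11  s2:6  s3:2  s4:2  s5:0  s6:0  s7:0.
Shift Task 2→3, Task 3→7, Task 5→3.
Schedule Task 1@1, Task 2@3, Task 3@7, Task 4@1, Task 5@3: s1:4  s2:4  s3:4  s4:2  s5:2  s6:2  s7:3 — peak 4.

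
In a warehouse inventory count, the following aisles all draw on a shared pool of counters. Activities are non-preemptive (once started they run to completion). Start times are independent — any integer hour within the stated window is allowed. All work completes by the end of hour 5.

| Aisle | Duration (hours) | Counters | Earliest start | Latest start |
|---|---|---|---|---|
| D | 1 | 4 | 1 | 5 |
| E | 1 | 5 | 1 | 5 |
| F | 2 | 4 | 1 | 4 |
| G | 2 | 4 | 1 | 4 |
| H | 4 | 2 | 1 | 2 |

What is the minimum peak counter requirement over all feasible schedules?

Early-start (D@1, E@1, F@1, G@1, H@1) gives peak 19: h1:19  h2:10  h3:2  h4:2  h5:0.
Shift E→3, G→4, H→2.
Schedule D@1, E@3, F@1, G@4, H@2: h1:8  h2:6  h3:7  h4:6  h5:6 — peak 8.

8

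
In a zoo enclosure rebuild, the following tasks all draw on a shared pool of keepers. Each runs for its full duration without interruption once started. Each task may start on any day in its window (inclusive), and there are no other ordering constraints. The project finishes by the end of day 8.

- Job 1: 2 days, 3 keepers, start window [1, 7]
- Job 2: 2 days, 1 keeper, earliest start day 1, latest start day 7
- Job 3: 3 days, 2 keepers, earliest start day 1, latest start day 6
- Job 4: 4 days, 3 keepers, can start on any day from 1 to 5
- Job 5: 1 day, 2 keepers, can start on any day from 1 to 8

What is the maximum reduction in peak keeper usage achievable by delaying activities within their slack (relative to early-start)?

Early-start peak: d1:11  d2:9  d3:5  d4:3  d5:0  d6:0  d7:0  d8:0 ⇒ 11.
Leveled (Job 1@1, Job 2@1, Job 3@3, Job 4@3, Job 5@6): d1:4  d2:4  d3:5  d4:5  d5:5  d6:5  d7:0  d8:0 ⇒ 5.
Reduction 11 − 5 = 6.

6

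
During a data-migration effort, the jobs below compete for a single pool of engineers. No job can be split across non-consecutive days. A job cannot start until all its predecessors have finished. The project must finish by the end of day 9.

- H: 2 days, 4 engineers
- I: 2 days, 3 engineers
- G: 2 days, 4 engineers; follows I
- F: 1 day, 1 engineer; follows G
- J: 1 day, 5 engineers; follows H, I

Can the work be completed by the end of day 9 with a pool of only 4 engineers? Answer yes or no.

The minimum achievable peak is 5; 4 < 5, so no feasible schedule stays within the cap.

no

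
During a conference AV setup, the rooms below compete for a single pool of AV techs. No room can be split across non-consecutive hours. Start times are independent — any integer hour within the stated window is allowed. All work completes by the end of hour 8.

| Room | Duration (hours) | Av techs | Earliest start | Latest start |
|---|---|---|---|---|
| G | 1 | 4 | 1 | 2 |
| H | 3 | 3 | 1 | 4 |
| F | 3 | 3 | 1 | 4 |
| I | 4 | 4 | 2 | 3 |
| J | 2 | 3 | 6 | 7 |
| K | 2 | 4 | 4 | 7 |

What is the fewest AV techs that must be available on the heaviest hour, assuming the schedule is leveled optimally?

7

Early-start (G@1, H@1, F@1, I@2, J@6, K@4) gives peak 10: h1:10  h2:10  h3:10  h4:8  h5:8  h6:3  h7:3  h8:0.
Shift F→4, K→7.
Schedule G@1, H@1, F@4, I@2, J@6, K@7: h1:7  h2:7  h3:7  h4:7  h5:7  h6:6  h7:7  h8:4 — peak 7.
Total AV tech-hours = 52 over 8 hours ⇒ peak ≥ ⌈52/8⌉ = 7, so 7 is optimal.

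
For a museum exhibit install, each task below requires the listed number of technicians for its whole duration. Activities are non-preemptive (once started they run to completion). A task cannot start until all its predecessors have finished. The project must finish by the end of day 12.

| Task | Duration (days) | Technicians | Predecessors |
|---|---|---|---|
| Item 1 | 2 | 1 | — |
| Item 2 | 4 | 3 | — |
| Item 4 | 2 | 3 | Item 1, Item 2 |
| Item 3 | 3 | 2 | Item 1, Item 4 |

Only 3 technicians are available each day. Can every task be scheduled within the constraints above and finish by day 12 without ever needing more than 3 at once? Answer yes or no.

Schedule Item 1@1, Item 2@3, Item 4@7, Item 3@9: d1:1  d2:1  d3:3  d4:3  d5:3  d6:3  d7:3  d8:3  d9:2  d10:2  d11:2  d12:0 — peak 3 ≤ 3.

yes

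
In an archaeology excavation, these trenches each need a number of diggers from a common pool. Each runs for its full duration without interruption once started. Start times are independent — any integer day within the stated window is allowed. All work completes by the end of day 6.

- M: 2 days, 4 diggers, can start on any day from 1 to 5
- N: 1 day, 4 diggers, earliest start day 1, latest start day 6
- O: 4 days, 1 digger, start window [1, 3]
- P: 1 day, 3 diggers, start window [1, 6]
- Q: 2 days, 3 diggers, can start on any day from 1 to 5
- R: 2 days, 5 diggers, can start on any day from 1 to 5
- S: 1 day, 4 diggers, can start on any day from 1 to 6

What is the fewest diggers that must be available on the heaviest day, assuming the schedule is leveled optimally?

Early-start (M@1, N@1, O@1, P@1, Q@1, R@1, S@1) gives peak 24: d1:24  d2:13  d3:1  d4:1  d5:0  d6:0.
Shift O→2, P→2, Q→3, R→5, S→3.
Schedule M@1, N@1, O@2, P@2, Q@3, R@5, S@3: d1:8  d2:8  d3:8  d4:4  d5:6  d6:5 — peak 8.

8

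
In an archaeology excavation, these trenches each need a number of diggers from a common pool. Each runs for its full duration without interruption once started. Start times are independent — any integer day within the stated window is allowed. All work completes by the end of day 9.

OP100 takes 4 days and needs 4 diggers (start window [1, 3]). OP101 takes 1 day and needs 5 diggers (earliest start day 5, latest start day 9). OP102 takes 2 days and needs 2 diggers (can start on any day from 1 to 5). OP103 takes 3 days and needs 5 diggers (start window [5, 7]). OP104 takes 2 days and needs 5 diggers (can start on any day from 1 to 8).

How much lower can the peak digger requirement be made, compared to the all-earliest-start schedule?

2

Early-start peak: d1:11  d2:11  d3:4  d4:4  d5:10  d6:5  d7:5  d8:0  d9:0 ⇒ 11.
Leveled (OP100@1, OP101@5, OP102@1, OP103@6, OP104@3): d1:6  d2:6  d3:9  d4:9  d5:5  d6:5  d7:5  d8:5  d9:0 ⇒ 9.
Reduction 11 − 9 = 2.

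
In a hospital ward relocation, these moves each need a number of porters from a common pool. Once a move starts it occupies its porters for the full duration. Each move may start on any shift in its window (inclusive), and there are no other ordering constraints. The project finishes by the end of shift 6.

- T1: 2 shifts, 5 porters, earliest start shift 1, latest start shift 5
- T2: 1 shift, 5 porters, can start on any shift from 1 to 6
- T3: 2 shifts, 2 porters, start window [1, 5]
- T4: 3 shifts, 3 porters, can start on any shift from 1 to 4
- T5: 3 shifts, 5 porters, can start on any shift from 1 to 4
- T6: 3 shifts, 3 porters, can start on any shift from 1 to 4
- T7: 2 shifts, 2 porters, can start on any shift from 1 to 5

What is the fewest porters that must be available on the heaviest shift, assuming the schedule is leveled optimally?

Early-start (T1@1, T2@1, T3@1, T4@1, T5@1, T6@1, T7@1) gives peak 25: s1:25  s2:20  s3:11  s4:0  s5:0  s6:0.
Shift T2→3, T5→4, T6→4, T7→3.
Schedule T1@1, T2@3, T3@1, T4@1, T5@4, T6@4, T7@3: s1:10  s2:10  s3:10  s4:10  s5:8  s6:8 — peak 10.
Total porter-shifts = 56 over 6 shifts ⇒ peak ≥ ⌈56/6⌉ = 10, so 10 is optimal.

10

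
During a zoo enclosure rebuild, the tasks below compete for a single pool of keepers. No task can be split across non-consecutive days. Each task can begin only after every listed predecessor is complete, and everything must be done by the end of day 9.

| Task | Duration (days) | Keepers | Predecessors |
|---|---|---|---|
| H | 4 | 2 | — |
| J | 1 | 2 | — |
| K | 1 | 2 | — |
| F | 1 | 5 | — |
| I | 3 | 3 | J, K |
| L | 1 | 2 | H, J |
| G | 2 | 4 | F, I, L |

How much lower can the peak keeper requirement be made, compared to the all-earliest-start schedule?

6

Early-start peak: d1:11  d2:5  d3:5  d4:5  d5:2  d6:4  d7:4  d8:0  d9:0 ⇒ 11.
Leveled (H@1, J@1, K@2, F@6, I@3, L@5, G@7): d1:4  d2:4  d3:5  d4:5  d5:5  d6:5  d7:4  d8:4  d9:0 ⇒ 5.
Reduction 11 − 5 = 6.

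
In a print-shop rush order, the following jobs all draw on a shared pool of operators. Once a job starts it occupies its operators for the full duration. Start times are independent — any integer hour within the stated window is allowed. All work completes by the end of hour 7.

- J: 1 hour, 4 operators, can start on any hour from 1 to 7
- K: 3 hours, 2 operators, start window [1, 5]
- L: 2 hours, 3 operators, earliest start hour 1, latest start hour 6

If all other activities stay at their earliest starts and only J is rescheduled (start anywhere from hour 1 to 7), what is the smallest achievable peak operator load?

J@1: h1:9  h2:5  h3:2  h4:0  h5:0  h6:0  h7:0 → peak 9
J@2: h1:5  h2:9  h3:2  h4:0  h5:0  h6:0  h7:0 → peak 9
J@3: h1:5  h2:5  h3:6  h4:0  h5:0  h6:0  h7:0 → peak 6
J@4: h1:5  h2:5  h3:2  h4:4  h5:0  h6:0  h7:0 → peak 5
J@5: h1:5  h2:5  h3:2  h4:0  h5:4  h6:0  h7:0 → peak 5
J@6: h1:5  h2:5  h3:2  h4:0  h5:0  h6:4  h7:0 → peak 5
J@7: h1:5  h2:5  h3:2  h4:0  h5:0  h6:0  h7:4 → peak 5
Best is J@4, peak 5.

5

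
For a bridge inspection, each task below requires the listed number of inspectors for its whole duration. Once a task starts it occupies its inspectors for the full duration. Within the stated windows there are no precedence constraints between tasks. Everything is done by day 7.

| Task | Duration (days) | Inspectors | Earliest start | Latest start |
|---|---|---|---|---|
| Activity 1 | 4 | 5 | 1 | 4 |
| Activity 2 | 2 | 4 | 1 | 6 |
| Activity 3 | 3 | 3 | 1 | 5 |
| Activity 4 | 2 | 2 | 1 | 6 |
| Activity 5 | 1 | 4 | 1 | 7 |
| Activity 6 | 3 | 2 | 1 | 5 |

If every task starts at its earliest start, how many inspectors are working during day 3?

10

At early start, day 3 has: Activity 1, Activity 3, Activity 6.
Demand: 5 + 3 + 2 = 10.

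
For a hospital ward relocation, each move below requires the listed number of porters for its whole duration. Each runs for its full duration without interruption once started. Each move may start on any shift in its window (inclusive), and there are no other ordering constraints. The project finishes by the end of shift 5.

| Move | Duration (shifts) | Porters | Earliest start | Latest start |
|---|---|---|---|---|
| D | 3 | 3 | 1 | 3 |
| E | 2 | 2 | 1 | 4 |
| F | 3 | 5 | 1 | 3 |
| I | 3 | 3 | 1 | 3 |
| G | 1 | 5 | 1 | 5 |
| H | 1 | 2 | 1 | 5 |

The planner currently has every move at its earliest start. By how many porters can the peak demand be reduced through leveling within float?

Early-start peak: s1:20  s2:13  s3:11  s4:0  s5:0 ⇒ 20.
Leveled (D@1, E@1, F@1, I@3, G@4, H@4): s1:10  s2:10  s3:11  s4:10  s5:3 ⇒ 11.
Reduction 20 − 11 = 9.

9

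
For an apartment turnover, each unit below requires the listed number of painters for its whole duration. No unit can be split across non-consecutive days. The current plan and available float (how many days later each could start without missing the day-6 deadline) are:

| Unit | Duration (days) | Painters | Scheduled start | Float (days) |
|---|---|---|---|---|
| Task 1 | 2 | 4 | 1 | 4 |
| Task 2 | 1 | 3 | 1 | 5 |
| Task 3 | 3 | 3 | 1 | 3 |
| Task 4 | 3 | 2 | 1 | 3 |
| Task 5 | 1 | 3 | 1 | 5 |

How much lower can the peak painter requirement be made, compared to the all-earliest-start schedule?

Early-start peak: d1:15  d2:9  d3:5  d4:0  d5:0  d6:0 ⇒ 15.
Leveled (Task 1@1, Task 2@3, Task 3@3, Task 4@4, Task 5@6): d1:4  d2:4  d3:6  d4:5  d5:5  d6:5 ⇒ 6.
Reduction 15 − 6 = 9.

9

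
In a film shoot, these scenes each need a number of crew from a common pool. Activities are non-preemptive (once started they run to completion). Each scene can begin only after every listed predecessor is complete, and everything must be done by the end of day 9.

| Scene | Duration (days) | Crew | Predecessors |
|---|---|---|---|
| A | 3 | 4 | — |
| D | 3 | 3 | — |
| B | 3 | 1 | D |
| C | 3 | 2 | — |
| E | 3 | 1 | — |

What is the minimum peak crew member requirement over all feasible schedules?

4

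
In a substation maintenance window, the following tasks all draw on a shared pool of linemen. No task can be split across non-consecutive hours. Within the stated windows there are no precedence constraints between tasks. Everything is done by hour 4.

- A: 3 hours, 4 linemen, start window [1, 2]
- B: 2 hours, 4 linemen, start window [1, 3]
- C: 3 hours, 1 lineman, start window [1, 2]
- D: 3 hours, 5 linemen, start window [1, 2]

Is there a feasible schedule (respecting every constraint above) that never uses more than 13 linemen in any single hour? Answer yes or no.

no

The minimum achievable peak is 14; 13 < 14, so no feasible schedule stays within the cap.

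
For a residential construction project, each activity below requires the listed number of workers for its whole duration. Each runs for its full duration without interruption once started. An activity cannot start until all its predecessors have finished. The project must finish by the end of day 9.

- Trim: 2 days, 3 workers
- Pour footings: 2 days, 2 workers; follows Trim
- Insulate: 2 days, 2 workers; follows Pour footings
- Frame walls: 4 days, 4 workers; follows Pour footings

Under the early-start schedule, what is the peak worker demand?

Early-start schedule: Trim@1, Pour footings@3, Insulate@5, Frame walls@5.
Load per day: day 1: 3, day 2: 3, day 3: 2, day 4: 2, day 5: 6, day 6: 6, day 7: 4, day 8: 4, day 9: 0.
Peak is 6.

6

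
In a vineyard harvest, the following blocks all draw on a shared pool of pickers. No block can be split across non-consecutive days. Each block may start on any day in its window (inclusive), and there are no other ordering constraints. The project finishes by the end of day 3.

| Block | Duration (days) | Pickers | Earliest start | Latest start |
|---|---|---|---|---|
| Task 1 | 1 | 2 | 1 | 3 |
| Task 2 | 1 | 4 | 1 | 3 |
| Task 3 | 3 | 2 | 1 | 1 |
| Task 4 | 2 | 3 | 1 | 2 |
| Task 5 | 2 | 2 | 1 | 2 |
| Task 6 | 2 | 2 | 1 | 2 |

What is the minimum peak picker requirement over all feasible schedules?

Early-start (Task 1@1, Task 2@1, Task 3@1, Task 4@1, Task 5@1, Task 6@1) gives peak 15: d1:15  d2:9  d3:2.
Shift Task 4→2, Task 5→2, Task 6→2.
Schedule Task 1@1, Task 2@1, Task 3@1, Task 4@2, Task 5@2, Task 6@2: d1:8  d2:9  d3:9 — peak 9.
Total picker-days = 26 over 3 days ⇒ peak ≥ ⌈26/3⌉ = 9, so 9 is optimal.

9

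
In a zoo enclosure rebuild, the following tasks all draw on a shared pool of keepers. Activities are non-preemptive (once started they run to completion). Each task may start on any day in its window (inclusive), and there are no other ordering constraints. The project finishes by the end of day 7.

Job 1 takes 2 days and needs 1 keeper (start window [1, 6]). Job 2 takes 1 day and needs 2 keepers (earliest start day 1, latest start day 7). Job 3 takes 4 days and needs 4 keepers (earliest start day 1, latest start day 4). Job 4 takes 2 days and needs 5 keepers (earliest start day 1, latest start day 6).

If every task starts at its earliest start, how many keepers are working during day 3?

4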